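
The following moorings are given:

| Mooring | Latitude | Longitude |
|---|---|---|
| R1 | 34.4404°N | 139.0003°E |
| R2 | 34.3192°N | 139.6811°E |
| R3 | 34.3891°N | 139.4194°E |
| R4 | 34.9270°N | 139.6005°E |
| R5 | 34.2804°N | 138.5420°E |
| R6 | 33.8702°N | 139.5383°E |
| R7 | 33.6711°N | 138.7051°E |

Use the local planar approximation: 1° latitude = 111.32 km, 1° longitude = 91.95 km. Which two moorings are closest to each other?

R2 and R3

Pairwise distances:
R1–R2: 64.0370 km
R1–R3: 38.9571 km
R1–R4: 77.3302 km
R1–R5: 45.7501 km
R1–R6: 80.4750 km
R1–R7: 89.8372 km
R2–R3: 25.2901 km
R2–R4: 68.0650 km
R2–R5: 104.8293 km
R2–R6: 51.6786 km
R2–R7: 115.1475 km
R3–R4: 62.1514 km
R3–R5: 81.5793 km
R3–R6: 58.7895 km
R3–R7: 103.4519 km
R4–R5: 121.0537 km
R4–R6: 117.7819 km
R4–R7: 162.2483 km
R5–R6: 102.3597 km
R5–R7: 69.4655 km
R6–R7: 79.7543 km
Closest pair: R2–R3 at 25.2901 km.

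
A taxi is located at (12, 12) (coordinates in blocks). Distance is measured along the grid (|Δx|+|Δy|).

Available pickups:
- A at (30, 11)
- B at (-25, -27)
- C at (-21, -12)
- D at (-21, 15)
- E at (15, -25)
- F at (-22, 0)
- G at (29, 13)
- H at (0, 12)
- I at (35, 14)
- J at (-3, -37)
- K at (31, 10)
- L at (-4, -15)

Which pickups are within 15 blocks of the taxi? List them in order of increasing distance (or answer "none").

H

Distances from (12, 12):
A: 19 blocks
B: 76 blocks
C: 57 blocks
D: 36 blocks
E: 40 blocks
F: 46 blocks
G: 18 blocks
H: 12 blocks
I: 25 blocks
J: 64 blocks
K: 21 blocks
L: 43 blocks
Threshold 15 blocks: H (12 blocks) is within range.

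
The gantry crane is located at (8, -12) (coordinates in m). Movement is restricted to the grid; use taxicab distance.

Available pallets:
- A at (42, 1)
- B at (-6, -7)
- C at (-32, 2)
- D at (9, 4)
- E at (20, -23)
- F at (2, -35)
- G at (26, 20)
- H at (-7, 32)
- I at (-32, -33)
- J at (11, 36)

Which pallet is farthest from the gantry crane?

Distances from (8, -12):
A: |34| + |13| = 34 + 13 = 47 m
B: |-14| + |5| = 14 + 5 = 19 m
C: |-40| + |14| = 40 + 14 = 54 m
D: |1| + |16| = 1 + 16 = 17 m
E: |12| + |-11| = 12 + 11 = 23 m
F: |-6| + |-23| = 6 + 23 = 29 m
G: |18| + |32| = 18 + 32 = 50 m
H: |-15| + |44| = 15 + 44 = 59 m
I: |-40| + |-21| = 40 + 21 = 61 m
J: |3| + |48| = 3 + 48 = 51 m
Maximum: I at 61 m.

I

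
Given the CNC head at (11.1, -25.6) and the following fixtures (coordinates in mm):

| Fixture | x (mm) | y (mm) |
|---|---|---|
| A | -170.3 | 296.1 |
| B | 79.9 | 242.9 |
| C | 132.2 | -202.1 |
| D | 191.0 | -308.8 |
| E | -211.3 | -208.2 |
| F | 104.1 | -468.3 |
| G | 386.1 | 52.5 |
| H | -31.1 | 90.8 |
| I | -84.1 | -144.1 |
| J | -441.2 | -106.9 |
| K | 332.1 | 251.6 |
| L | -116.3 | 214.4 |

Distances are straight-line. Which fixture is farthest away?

Distances from (11.1, -25.6):
A: √((-181.4)² + (321.7)²) = √(32905.960 + 103490.890) = 369.3 mm
B: √((68.8)² + (268.5)²) = √(4733.440 + 72092.250) = 277.2 mm
C: √((121.1)² + (-176.5)²) = √(14665.210 + 31152.250) = 214.1 mm
D: √((179.9)² + (-283.2)²) = √(32364.010 + 80202.240) = 335.5 mm
E: √((-222.4)² + (-182.6)²) = √(49461.760 + 33342.760) = 287.8 mm
F: √((93.0)² + (-442.7)²) = √(8649.000 + 195983.290) = 452.4 mm
G: √((375.0)² + (78.1)²) = √(140625.000 + 6099.610) = 383.0 mm
H: √((-42.2)² + (116.4)²) = √(1780.840 + 13548.960) = 123.8 mm
I: √((-95.2)² + (-118.5)²) = √(9063.040 + 14042.250) = 152.0 mm
J: √((-452.3)² + (-81.3)²) = √(204575.290 + 6609.690) = 459.5 mm
K: √((321.0)² + (277.2)²) = √(103041.000 + 76839.840) = 424.1 mm
L: √((-127.4)² + (240.0)²) = √(16230.760 + 57600.000) = 271.7 mm
Maximum: J at 459.5 mm.

J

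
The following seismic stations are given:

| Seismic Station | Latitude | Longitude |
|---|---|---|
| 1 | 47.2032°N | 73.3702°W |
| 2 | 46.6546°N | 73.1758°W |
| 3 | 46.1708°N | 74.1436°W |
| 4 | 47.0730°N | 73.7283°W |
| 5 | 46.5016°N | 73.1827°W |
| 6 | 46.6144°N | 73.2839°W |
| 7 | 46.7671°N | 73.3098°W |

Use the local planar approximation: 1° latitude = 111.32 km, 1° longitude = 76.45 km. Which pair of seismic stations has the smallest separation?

2 and 6

Pairwise distances:
2–6: 9.3981 km
5–6: 14.7490 km
2–7: 16.1797 km
2–5: 17.0401 km
6–7: 17.1135 km
1–4: 30.9767 km
5–7: 31.1118 km
4–7: 46.7250 km
1–7: 48.7658 km
4–6: 61.3229 km
1–2: 62.8525 km
2–4: 62.8765 km
1–6: 65.8764 km
4–5: 76.0646 km
1–5: 79.4066 km
3–5: 82.1739 km
3–6: 82.2082 km
2–3: 91.5140 km
3–7: 92.0305 km
3–4: 105.3319 km
1–3: 129.2443 km
Closest pair: 2–6 at 9.3981 km.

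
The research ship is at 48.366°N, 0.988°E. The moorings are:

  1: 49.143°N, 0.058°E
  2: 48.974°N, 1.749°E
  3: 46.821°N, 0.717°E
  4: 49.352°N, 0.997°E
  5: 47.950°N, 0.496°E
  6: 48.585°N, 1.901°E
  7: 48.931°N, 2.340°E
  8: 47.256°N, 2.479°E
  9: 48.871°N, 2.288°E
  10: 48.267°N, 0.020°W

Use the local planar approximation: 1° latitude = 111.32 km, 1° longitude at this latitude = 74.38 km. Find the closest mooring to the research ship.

5

Distances from 48.366°N, 0.988°E:
1: 110.754 km
2: 88.232 km
3: 173.167 km
4: 109.764 km
5: 59.023 km
6: 72.152 km
7: 118.611 km
8: 166.034 km
9: 111.848 km
10: 75.781 km
Minimum: 5 at 59.023 km.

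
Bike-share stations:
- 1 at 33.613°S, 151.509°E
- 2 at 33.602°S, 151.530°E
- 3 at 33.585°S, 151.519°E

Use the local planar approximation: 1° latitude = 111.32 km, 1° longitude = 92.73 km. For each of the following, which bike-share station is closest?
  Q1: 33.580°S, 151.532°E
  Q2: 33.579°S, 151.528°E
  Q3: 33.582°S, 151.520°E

Q1→3; Q2→3; Q3→3

Q1 at 33.580°S, 151.532°E:
  1: √((-0.033·111.32)² + (-0.023·92.73)²) = √(13.49504 + 4.54879) = 4.248 km
  2: √((-0.022·111.32)² + (-0.002·92.73)²) = √(5.99780 + 0.03440) = 2.456 km
  3: √((-0.005·111.32)² + (-0.013·92.73)²) = √(0.30980 + 1.45321) = 1.328 km
  → nearest: 3 (1.328 km)
Q2 at 33.579°S, 151.528°E:
  1: √((-0.034·111.32)² + (-0.019·92.73)²) = √(14.32532 + 3.10419) = 4.175 km
  2: √((-0.023·111.32)² + (0.002·92.73)²) = √(6.55544 + 0.03440) = 2.567 km
  3: √((-0.006·111.32)² + (-0.009·92.73)²) = √(0.44612 + 0.69651) = 1.069 km
  → nearest: 3 (1.069 km)
Q3 at 33.582°S, 151.520°E:
  1: √((-0.031·111.32)² + (-0.011·92.73)²) = √(11.90885 + 1.04046) = 3.599 km
  2: √((-0.020·111.32)² + (0.010·92.73)²) = √(4.95686 + 0.85989) = 2.412 km
  3: √((-0.003·111.32)² + (-0.001·92.73)²) = √(0.11153 + 0.00860) = 0.347 km
  → nearest: 3 (0.347 km)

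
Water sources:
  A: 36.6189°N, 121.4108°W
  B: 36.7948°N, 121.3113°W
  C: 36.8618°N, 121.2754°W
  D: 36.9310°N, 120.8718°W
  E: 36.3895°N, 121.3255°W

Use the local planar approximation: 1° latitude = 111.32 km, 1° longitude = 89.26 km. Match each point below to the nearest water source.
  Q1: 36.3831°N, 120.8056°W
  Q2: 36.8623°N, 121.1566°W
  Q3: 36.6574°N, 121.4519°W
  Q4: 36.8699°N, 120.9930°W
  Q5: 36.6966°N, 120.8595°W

Q1 at 36.3831°N, 120.8056°W:
  A: √((0.2358·111.32)² + (-0.6052·89.26)²) = √(689.023441 + 2918.176822) = 60.0600 km
  B: √((0.4117·111.32)² + (-0.5057·89.26)²) = √(2100.429597 + 2037.509640) = 64.3268 km
  C: √((0.4787·111.32)² + (-0.4698·89.26)²) = √(2839.705158 + 1758.489542) = 67.8100 km
  D: √((0.5479·111.32)² + (-0.0662·89.26)²) = √(3720.051876 + 34.916423) = 61.2778 km
  E: √((0.0064·111.32)² + (-0.5199·89.26)²) = √(0.507582 + 2153.542267) = 46.4117 km
  → nearest: E (46.4117 km)
Q2 at 36.8623°N, 121.1566°W:
  A: √((-0.2434·111.32)² + (-0.2542·89.26)²) = √(734.154632 + 514.831199) = 35.3410 km
  B: √((-0.0675·111.32)² + (-0.1547·89.26)²) = √(56.461699 + 190.675280) = 15.7206 km
  C: √((-0.0005·111.32)² + (-0.1188·89.26)²) = √(0.003098 + 112.446682) = 10.6042 km
  D: √((0.0687·111.32)² + (0.2848·89.26)²) = √(58.487071 + 646.239850) = 26.5467 km
  E: √((-0.4728·111.32)² + (-0.1689·89.26)²) = √(2770.137529 + 227.286198) = 54.7487 km
  → nearest: C (10.6042 km)
Q3 at 36.6574°N, 121.4519°W:
  A: √((-0.0385·111.32)² + (0.0411·89.26)²) = √(18.368253 + 13.458523) = 5.6415 km
  B: √((0.1374·111.32)² + (0.1406·89.26)²) = √(233.948282 + 157.501396) = 19.7851 km
  C: √((0.2044·111.32)² + (0.1765·89.26)²) = √(517.735779 + 248.200804) = 27.6756 km
  D: √((0.2736·111.32)² + (0.5801·89.26)²) = √(927.638108 + 2681.140025) = 60.0731 km
  E: √((-0.2679·111.32)² + (0.1264·89.26)²) = √(889.389141 + 127.293994) = 31.8855 km
  → nearest: A (5.6415 km)
Q4 at 36.8699°N, 120.9930°W:
  A: √((-0.2510·111.32)² + (-0.4178·89.26)²) = √(780.717363 + 1390.755020) = 46.5991 km
  B: √((-0.0751·111.32)² + (-0.3183·89.26)²) = √(69.891807 + 807.210946) = 29.6159 km
  C: √((-0.0081·111.32)² + (-0.2824·89.26)²) = √(0.813048 + 635.394059) = 25.2231 km
  D: √((0.0611·111.32)² + (0.1212·89.26)²) = √(46.262470 + 117.035875) = 12.7788 km
  E: √((-0.4804·111.32)² + (-0.3325·89.26)²) = √(2859.910174 + 880.840073) = 61.1617 km
  → nearest: D (12.7788 km)
Q5 at 36.6966°N, 120.8595°W:
  A: √((-0.0777·111.32)² + (-0.5513·89.26)²) = √(74.814957 + 2421.529421) = 49.9634 km
  B: √((0.0982·111.32)² + (-0.4518·89.26)²) = √(119.500403 + 1626.320806) = 41.7830 km
  C: √((0.1652·111.32)² + (-0.4159·89.26)²) = √(338.194454 + 1378.134503) = 41.4286 km
  D: √((0.2344·111.32)² + (-0.0123·89.26)²) = √(680.865941 + 1.205380) = 26.1165 km
  E: √((-0.3071·111.32)² + (-0.4660·89.26)²) = √(1168.708031 + 1730.157335) = 53.8411 km
  → nearest: D (26.1165 km)

Q1→E; Q2→C; Q3→A; Q4→D; Q5→D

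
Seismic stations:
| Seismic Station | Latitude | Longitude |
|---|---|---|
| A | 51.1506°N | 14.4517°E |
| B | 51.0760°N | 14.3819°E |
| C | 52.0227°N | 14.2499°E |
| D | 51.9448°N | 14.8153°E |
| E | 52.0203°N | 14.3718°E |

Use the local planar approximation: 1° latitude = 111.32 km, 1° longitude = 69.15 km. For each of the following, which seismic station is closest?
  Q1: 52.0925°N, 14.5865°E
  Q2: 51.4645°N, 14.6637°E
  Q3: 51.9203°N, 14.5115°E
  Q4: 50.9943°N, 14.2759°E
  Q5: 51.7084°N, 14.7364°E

Q1→E; Q2→A; Q3→E; Q4→B; Q5→D

Q1 at 52.0925°N, 14.5865°E:
  A: 105.2658 km
  B: 114.0378 km
  C: 24.5386 km
  D: 22.8179 km
  E: 16.8824 km
  → nearest: E (16.8824 km)
Q2 at 51.4645°N, 14.6637°E:
  A: 37.8939 km
  B: 47.4352 km
  C: 68.4106 km
  D: 54.4850 km
  E: 65.0810 km
  → nearest: A (37.8939 km)
Q3 at 51.9203°N, 14.5115°E:
  A: 85.7827 km
  B: 94.4138 km
  C: 21.3817 km
  D: 21.1841 km
  E: 14.7391 km
  → nearest: E (14.7391 km)
Q4 at 50.9943°N, 14.2759°E:
  A: 21.2254 km
  B: 11.6809 km
  C: 114.4956 km
  D: 112.1915 km
  E: 114.4067 km
  → nearest: B (11.6809 km)
Q5 at 51.7084°N, 14.7364°E:
  A: 65.1405 km
  B: 74.5447 km
  C: 48.5376 km
  D: 26.8757 km
  E: 42.9089 km
  → nearest: D (26.8757 km)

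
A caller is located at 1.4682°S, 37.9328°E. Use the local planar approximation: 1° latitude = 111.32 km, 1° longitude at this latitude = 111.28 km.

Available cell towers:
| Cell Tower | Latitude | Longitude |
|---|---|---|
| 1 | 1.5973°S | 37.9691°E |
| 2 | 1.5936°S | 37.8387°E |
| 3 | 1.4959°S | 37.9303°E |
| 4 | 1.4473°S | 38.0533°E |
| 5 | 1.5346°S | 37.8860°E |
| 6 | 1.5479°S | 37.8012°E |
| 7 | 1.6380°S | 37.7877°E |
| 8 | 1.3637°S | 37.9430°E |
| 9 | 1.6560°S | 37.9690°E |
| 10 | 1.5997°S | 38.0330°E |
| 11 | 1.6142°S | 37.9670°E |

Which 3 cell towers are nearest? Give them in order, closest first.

Distances from 1.4682°S, 37.9328°E:
1: √((-0.1291·111.32)² + (0.0363·111.28)²) = √(206.537483 + 16.317269) = 14.9283 km
2: √((-0.1254·111.32)² + (-0.0941·111.28)²) = √(194.868422 + 109.651223) = 17.4505 km
3: √((-0.0277·111.32)² + (-0.0025·111.28)²) = √(9.508367 + 0.077395) = 3.0961 km
4: √((0.0209·111.32)² + (0.1205·111.28)²) = √(5.413012 + 179.807717) = 13.6096 km
5: √((-0.0664·111.32)² + (-0.0468·111.28)²) = √(54.636460 + 27.122264) = 9.0421 km
6: √((-0.0797·111.32)² + (-0.1316·111.28)²) = √(78.716004 + 214.459857) = 17.1224 km
7: √((-0.1698·111.32)² + (-0.1451·111.28)²) = √(357.290745 + 260.716825) = 24.8598 km
8: √((0.1045·111.32)² + (0.0102·111.28)²) = √(135.325293 + 1.288352) = 11.6882 km
9: √((-0.1878·111.32)² + (0.0362·111.28)²) = √(437.056488 + 16.227491) = 21.2905 km
10: √((-0.1315·111.32)² + (0.1002·111.28)²) = √(214.288024 + 124.328209) = 18.4015 km
11: √((-0.1460·111.32)² + (0.0342·111.28)²) = √(264.150907 + 14.483931) = 16.6924 km
Sorted: 3 (3.0961 km) < 5 (9.0421 km) < 8 (11.6882 km) < 4 (13.6096 km) < 1 (14.9283 km) < …

3, 5, 8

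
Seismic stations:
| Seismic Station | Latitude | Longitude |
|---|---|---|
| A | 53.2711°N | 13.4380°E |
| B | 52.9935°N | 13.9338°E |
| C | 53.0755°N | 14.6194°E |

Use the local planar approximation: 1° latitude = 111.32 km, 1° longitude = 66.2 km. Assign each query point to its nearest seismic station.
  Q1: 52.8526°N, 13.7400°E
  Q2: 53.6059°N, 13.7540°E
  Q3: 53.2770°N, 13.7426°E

Q1 at 52.8526°N, 13.7400°E:
  A: 50.6960 km
  B: 20.2637 km
  C: 63.2837 km
  → nearest: B (20.2637 km)
Q2 at 53.6059°N, 13.7540°E:
  A: 42.7395 km
  B: 69.2037 km
  C: 82.2696 km
  → nearest: A (42.7395 km)
Q3 at 53.2770°N, 13.7426°E:
  A: 20.1752 km
  B: 34.0029 km
  C: 62.2276 km
  → nearest: A (20.1752 km)

Q1→B; Q2→A; Q3→A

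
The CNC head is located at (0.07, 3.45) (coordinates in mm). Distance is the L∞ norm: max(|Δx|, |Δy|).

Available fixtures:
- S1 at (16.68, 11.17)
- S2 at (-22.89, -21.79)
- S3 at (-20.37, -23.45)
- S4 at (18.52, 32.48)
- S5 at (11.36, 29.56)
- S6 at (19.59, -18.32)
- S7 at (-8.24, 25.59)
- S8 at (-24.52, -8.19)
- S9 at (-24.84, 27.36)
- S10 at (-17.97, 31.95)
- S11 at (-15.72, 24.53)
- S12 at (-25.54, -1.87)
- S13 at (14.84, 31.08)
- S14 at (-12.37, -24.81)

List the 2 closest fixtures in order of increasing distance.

S1, S11

Distances from (0.07, 3.45):
S1: 16.61 mm
S2: 25.24 mm
S3: 26.90 mm
S4: 29.03 mm
S5: 26.11 mm
S6: 21.77 mm
S7: 22.14 mm
S8: 24.59 mm
S9: 24.91 mm
S10: 28.50 mm
S11: 21.08 mm
S12: 25.61 mm
S13: 27.63 mm
S14: 28.26 mm
Sorted: S1 (16.61 mm) < S11 (21.08 mm) < S6 (21.77 mm) < S7 (22.14 mm) < …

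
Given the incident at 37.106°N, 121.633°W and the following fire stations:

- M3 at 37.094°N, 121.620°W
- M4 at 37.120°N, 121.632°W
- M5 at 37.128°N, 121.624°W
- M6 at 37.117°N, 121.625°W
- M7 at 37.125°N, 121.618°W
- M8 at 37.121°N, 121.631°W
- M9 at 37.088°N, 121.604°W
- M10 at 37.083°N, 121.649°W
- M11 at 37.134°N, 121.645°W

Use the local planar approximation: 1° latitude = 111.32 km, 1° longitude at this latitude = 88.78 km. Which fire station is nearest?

M6

Distances from 37.106°N, 121.633°W:
M3: √((-0.012·111.32)² + (0.013·88.78)²) = √(1.78447 + 1.33204) = 1.765 km
M4: √((0.014·111.32)² + (0.001·88.78)²) = √(2.42886 + 0.00788) = 1.561 km
M5: √((0.022·111.32)² + (0.009·88.78)²) = √(5.99780 + 0.63843) = 2.576 km
M6: √((0.011·111.32)² + (0.008·88.78)²) = √(1.49945 + 0.50444) = 1.416 km
M7: √((0.019·111.32)² + (0.015·88.78)²) = √(4.47356 + 1.77342) = 2.499 km
M8: √((0.015·111.32)² + (0.002·88.78)²) = √(2.78823 + 0.03153) = 1.679 km
M9: √((-0.018·111.32)² + (0.029·88.78)²) = √(4.01505 + 6.62867) = 3.262 km
M10: √((-0.023·111.32)² + (-0.016·88.78)²) = √(6.55544 + 2.01776) = 2.928 km
M11: √((0.028·111.32)² + (-0.012·88.78)²) = √(9.71544 + 1.13499) = 3.294 km
Minimum: M6 at 1.416 km.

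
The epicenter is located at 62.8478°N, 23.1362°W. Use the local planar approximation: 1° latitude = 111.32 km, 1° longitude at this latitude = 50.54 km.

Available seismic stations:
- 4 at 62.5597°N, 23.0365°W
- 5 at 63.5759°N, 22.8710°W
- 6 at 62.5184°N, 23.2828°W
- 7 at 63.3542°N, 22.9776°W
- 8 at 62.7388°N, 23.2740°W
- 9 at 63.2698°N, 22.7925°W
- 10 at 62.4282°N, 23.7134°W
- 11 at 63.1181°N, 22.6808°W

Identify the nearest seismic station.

Distances from 62.8478°N, 23.1362°W:
4: √((-0.2881·111.32)² + (0.0997·50.54)²) = √(1028.567771 + 25.389888) = 32.4647 km
5: √((0.7281·111.32)² + (0.2652·50.54)²) = √(6569.441618 + 179.645985) = 82.1528 km
6: √((-0.3294·111.32)² + (-0.1466·50.54)²) = √(1344.601480 + 54.895711) = 37.4099 km
7: √((0.5064·111.32)² + (0.1586·50.54)²) = √(3177.852894 + 64.250549) = 56.9395 km
8: √((-0.1090·111.32)² + (-0.1378·50.54)²) = √(147.231044 + 48.503035) = 13.9905 km
9: √((0.4220·111.32)² + (0.3437·50.54)²) = √(2206.842287 + 301.737675) = 50.0857 km
10: √((-0.4196·111.32)² + (-0.5772·50.54)²) = √(2181.812142 + 850.987381) = 55.0709 km
11: √((0.2703·111.32)² + (0.4554·50.54)²) = √(905.395823 + 529.732389) = 37.8831 km
Minimum: 8 at 13.9905 km.

8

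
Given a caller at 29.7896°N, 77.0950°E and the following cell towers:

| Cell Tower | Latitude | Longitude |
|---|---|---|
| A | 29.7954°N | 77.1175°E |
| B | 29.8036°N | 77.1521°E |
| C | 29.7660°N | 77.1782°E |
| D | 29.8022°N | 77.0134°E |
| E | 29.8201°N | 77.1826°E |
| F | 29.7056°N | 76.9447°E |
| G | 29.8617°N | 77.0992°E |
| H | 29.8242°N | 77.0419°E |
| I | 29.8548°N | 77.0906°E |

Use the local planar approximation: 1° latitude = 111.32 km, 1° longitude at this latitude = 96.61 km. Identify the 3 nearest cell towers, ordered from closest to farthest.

A, B, H

Distances from 29.7896°N, 77.0950°E:
A: 2.2676 km
B: 5.7324 km
C: 8.4564 km
D: 8.0072 km
E: 9.1187 km
F: 17.2709 km
G: 8.0364 km
H: 6.4150 km
I: 7.2705 km
Sorted: A (2.2676 km) < B (5.7324 km) < H (6.4150 km) < I (7.2705 km) < D (8.0072 km) < …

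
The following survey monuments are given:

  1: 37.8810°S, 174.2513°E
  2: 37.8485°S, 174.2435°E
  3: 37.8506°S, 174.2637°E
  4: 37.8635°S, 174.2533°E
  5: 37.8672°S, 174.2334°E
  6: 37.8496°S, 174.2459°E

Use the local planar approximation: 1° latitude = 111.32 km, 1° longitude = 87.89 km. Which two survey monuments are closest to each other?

2 and 6

Pairwise distances:
1–2: 3.6823 km
1–3: 3.5553 km
1–4: 1.9560 km
1–5: 2.1989 km
1–6: 3.5275 km
2–3: 1.7907 km
2–4: 1.8789 km
2–5: 2.2631 km
2–6: 0.2439 km
3–4: 1.7023 km
3–5: 3.2414 km
3–6: 1.5684 km
4–5: 1.7969 km
4–6: 1.6785 km
5–6: 2.2462 km
Closest pair: 2–6 at 0.2439 km.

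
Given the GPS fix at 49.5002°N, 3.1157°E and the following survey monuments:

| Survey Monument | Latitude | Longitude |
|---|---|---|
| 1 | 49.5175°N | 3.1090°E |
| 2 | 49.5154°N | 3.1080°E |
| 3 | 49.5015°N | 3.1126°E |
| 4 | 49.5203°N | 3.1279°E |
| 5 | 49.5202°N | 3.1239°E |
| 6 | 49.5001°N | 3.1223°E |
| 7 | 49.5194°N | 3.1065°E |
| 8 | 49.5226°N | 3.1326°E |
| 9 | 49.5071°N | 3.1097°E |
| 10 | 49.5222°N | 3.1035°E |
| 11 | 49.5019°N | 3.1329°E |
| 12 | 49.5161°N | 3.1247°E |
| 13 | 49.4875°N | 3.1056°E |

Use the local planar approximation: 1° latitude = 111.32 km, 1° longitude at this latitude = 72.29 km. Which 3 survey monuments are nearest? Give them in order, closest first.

3, 6, 9

Distances from 49.5002°N, 3.1157°E:
1: √((0.0173·111.32)² + (-0.0067·72.29)²) = √(3.708844 + 0.234588) = 1.9858 km
2: √((0.0152·111.32)² + (-0.0077·72.29)²) = √(2.863081 + 0.309840) = 1.7813 km
3: √((0.0013·111.32)² + (-0.0031·72.29)²) = √(0.020943 + 0.050220) = 0.2668 km
4: √((0.0201·111.32)² + (0.0122·72.29)²) = √(5.006549 + 0.777815) = 2.4051 km
5: √((0.0200·111.32)² + (0.0082·72.29)²) = √(4.956857 + 0.351386) = 2.3040 km
6: √((-0.0001·111.32)² + (0.0066·72.29)²) = √(0.000124 + 0.227638) = 0.4772 km
7: √((0.0192·111.32)² + (-0.0092·72.29)²) = √(4.568239 + 0.442315) = 2.2384 km
8: √((0.0224·111.32)² + (0.0169·72.29)²) = √(6.217881 + 1.492553) = 2.7768 km
9: √((0.0069·111.32)² + (-0.0060·72.29)²) = √(0.589990 + 0.188130) = 0.8821 km
10: √((0.0220·111.32)² + (-0.0122·72.29)²) = √(5.997797 + 0.777815) = 2.6030 km
11: √((0.0017·111.32)² + (0.0172·72.29)²) = √(0.035813 + 1.546014) = 1.2577 km
12: √((0.0159·111.32)² + (0.0090·72.29)²) = √(3.132858 + 0.423293) = 1.8858 km
13: √((-0.0127·111.32)² + (-0.0101·72.29)²) = √(1.998729 + 0.533088) = 1.5912 km
Sorted: 3 (0.2668 km) < 6 (0.4772 km) < 9 (0.8821 km) < 11 (1.2577 km) < 13 (1.5912 km) < …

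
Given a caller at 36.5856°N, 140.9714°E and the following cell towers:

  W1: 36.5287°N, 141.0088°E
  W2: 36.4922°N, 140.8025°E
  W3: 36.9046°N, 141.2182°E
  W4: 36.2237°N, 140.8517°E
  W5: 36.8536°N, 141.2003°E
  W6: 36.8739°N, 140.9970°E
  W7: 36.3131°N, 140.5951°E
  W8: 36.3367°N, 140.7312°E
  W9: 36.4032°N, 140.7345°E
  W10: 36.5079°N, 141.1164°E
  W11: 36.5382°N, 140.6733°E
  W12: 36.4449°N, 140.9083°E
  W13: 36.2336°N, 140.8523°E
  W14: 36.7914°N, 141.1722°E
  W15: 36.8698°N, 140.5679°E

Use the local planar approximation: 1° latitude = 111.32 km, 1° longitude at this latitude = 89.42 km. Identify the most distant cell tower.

Distances from 36.5856°N, 140.9714°E:
W1: √((-0.0569·111.32)² + (0.0374·89.42)²) = √(40.120924 + 11.184396) = 7.1628 km
W2: √((-0.0934·111.32)² + (-0.1689·89.42)²) = √(108.103598 + 228.101757) = 18.3359 km
W3: √((0.3190·111.32)² + (0.2468·89.42)²) = √(1261.036803 + 487.034405) = 41.8099 km
W4: √((-0.3619·111.32)² + (-0.1197·89.42)²) = √(1623.018841 + 114.566496) = 41.6844 km
W5: √((0.2680·111.32)² + (0.2289·89.42)²) = √(890.053236 + 418.948767) = 36.1801 km
W6: √((0.2883·111.32)² + (0.0256·89.42)²) = √(1029.996337 + 5.240217) = 32.1751 km
W7: √((-0.2725·111.32)² + (-0.3763·89.42)²) = √(920.194024 + 1132.238107) = 45.3038 km
W8: √((-0.2489·111.32)² + (-0.2402·89.42)²) = √(767.708216 + 461.333866) = 35.0577 km
W9: √((-0.1824·111.32)² + (-0.2369·89.42)²) = √(412.283604 + 448.744824) = 29.3433 km
W10: √((-0.0777·111.32)² + (0.1450·89.42)²) = √(74.814957 + 168.114563) = 15.5862 km
W11: √((-0.0474·111.32)² + (-0.2981·89.42)²) = √(27.842170 + 710.547774) = 27.1733 km
W12: √((-0.1407·111.32)² + (-0.0631·89.42)²) = √(245.320923 + 31.836700) = 16.6481 km
W13: √((-0.3520·111.32)² + (-0.1191·89.42)²) = √(1535.436012 + 113.420839) = 40.6061 km
W14: √((0.2058·111.32)² + (0.2008·89.42)²) = √(524.852338 + 322.401273) = 29.1076 km
W15: √((0.2842·111.32)² + (-0.4035·89.42)²) = √(1000.908880 + 1301.836396) = 47.9869 km
Maximum: W15 at 47.9869 km.

W15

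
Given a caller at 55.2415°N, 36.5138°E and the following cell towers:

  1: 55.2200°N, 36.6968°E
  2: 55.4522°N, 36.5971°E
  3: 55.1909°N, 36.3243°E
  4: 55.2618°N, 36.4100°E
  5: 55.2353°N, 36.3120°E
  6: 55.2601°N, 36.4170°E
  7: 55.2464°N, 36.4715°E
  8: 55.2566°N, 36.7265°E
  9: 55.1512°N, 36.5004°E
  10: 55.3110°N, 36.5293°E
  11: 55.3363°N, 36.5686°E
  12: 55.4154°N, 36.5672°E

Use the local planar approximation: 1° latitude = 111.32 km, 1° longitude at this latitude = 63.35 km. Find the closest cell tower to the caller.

Distances from 55.2415°N, 36.5138°E:
1: 11.8375 km
2: 24.0414 km
3: 13.2606 km
4: 6.9532 km
5: 12.8026 km
6: 6.4724 km
7: 2.7347 km
8: 13.5790 km
9: 10.0880 km
10: 7.7988 km
11: 11.1095 km
12: 19.6519 km
Minimum: 7 at 2.7347 km.

7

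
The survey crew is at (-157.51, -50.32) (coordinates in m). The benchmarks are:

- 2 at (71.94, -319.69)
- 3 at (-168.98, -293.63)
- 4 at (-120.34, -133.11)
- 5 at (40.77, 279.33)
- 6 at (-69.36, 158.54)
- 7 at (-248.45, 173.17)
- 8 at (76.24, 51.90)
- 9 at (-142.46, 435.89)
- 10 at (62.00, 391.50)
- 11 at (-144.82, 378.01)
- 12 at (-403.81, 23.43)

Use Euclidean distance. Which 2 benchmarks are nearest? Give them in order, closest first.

Distances from (-157.51, -50.32):
2: √((229.45)² + (-269.37)²) = √(52647.3025 + 72560.1969) = 353.85 m
3: √((-11.47)² + (-243.31)²) = √(131.5609 + 59199.7561) = 243.58 m
4: √((37.17)² + (-82.79)²) = √(1381.6089 + 6854.1841) = 90.75 m
5: √((198.28)² + (329.65)²) = √(39314.9584 + 108669.1225) = 384.69 m
6: √((88.15)² + (208.86)²) = √(7770.4225 + 43622.4996) = 226.70 m
7: √((-90.94)² + (223.49)²) = √(8270.0836 + 49947.7801) = 241.28 m
8: √((233.75)² + (102.22)²) = √(54639.0625 + 10448.9284) = 255.12 m
9: √((15.05)² + (486.21)²) = √(226.5025 + 236400.1641) = 486.44 m
10: √((219.51)² + (441.82)²) = √(48184.6401 + 195204.9124) = 493.35 m
11: √((12.69)² + (428.33)²) = √(161.0361 + 183466.5889) = 428.52 m
12: √((-246.30)² + (73.75)²) = √(60663.6900 + 5439.0625) = 257.10 m
Sorted: 4 (90.75 m) < 6 (226.70 m) < 7 (241.28 m) < 3 (243.58 m) < …

4, 6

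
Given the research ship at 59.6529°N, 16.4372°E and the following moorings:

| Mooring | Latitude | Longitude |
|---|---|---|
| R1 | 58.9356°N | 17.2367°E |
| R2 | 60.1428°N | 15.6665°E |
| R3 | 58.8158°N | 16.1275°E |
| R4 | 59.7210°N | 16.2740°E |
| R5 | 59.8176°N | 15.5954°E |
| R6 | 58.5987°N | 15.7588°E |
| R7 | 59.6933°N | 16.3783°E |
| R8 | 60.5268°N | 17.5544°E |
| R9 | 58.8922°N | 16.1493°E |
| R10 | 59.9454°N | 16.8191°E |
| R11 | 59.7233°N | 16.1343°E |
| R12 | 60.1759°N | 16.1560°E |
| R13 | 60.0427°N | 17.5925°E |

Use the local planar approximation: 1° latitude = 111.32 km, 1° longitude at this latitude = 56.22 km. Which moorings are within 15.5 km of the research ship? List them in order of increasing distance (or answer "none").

R7, R4

Distances from 59.6529°N, 16.4372°E:
R1: √((-0.7173·111.32)² + (0.7995·56.22)²) = √(6375.996309 + 2020.312815) = 91.6314 km
R2: √((0.4899·111.32)² + (-0.7707·56.22)²) = √(2974.139084 + 1877.380923) = 69.6529 km
R3: √((-0.8371·111.32)² + (-0.3097·56.22)²) = √(8683.625378 + 303.154552) = 94.7986 km
R4: √((0.0681·111.32)² + (-0.1632·56.22)²) = √(57.469924 + 84.182533) = 11.9018 km
R5: √((0.1647·111.32)² + (-0.8418·56.22)²) = √(336.150370 + 2239.749897) = 50.7533 km
R6: √((-1.0542·111.32)² + (-0.6784·56.22)²) = √(13771.854289 + 1454.632750) = 123.3957 km
R7: √((0.0404·111.32)² + (-0.0589·56.22)²) = √(20.225959 + 10.965092) = 5.5849 km
R8: √((0.8739·111.32)² + (1.1172·56.22)²) = √(9463.894145 + 3944.968471) = 115.7966 km
R9: √((-0.7607·111.32)² + (-0.2879·56.22)²) = √(7170.892762 + 261.978115) = 86.2141 km
R10: √((0.2925·111.32)² + (0.3819·56.22)²) = √(1060.225233 + 460.978849) = 39.0026 km
R11: √((0.0704·111.32)² + (-0.3029·56.22)²) = √(61.417440 + 289.988135) = 18.7458 km
R12: √((0.5230·111.32)² + (-0.2812·56.22)²) = √(3389.610319 + 249.926505) = 60.3286 km
R13: √((0.3898·111.32)² + (1.1553·56.22)²) = √(1882.912181 + 4218.627984) = 78.1124 km
Threshold 15.5 km: R7 (5.5849 km), R4 (11.9018 km) are within range.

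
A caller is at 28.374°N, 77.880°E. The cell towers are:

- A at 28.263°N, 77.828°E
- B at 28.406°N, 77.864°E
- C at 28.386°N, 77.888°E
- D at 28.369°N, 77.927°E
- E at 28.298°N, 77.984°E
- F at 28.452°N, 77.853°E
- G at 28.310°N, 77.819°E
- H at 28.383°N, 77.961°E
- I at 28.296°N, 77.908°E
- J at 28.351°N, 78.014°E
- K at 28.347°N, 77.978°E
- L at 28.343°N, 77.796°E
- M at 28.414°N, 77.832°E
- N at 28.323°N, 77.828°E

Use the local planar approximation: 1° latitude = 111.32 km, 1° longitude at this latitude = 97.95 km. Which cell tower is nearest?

C

Distances from 28.374°N, 77.880°E:
A: √((-0.111·111.32)² + (-0.052·97.95)²) = √(152.68359 + 25.94272) = 13.365 km
B: √((0.032·111.32)² + (-0.016·97.95)²) = √(12.68955 + 2.45612) = 3.892 km
C: √((0.012·111.32)² + (0.008·97.95)²) = √(1.78447 + 0.61403) = 1.549 km
D: √((-0.005·111.32)² + (0.047·97.95)²) = √(0.30980 + 21.19359) = 4.637 km
E: √((-0.076·111.32)² + (0.104·97.95)²) = √(71.57701 + 103.77089) = 13.242 km
F: √((0.078·111.32)² + (-0.027·97.95)²) = √(75.39379 + 6.99417) = 9.077 km
G: √((-0.064·111.32)² + (-0.061·97.95)²) = √(50.75822 + 35.70003) = 9.298 km
H: √((0.009·111.32)² + (0.081·97.95)²) = √(1.00376 + 62.94756) = 7.997 km
I: √((-0.078·111.32)² + (0.028·97.95)²) = √(75.39379 + 7.52185) = 9.106 km
J: √((-0.023·111.32)² + (0.134·97.95)²) = √(6.55544 + 172.27350) = 13.373 km
K: √((-0.027·111.32)² + (0.098·97.95)²) = √(9.03387 + 92.14272) = 10.059 km
L: √((-0.031·111.32)² + (-0.084·97.95)²) = √(11.90885 + 67.69669) = 8.922 km
M: √((0.040·111.32)² + (-0.048·97.95)²) = √(19.82743 + 22.10504) = 6.476 km
N: √((-0.051·111.32)² + (-0.052·97.95)²) = √(32.23196 + 25.94272) = 7.627 km
Minimum: C at 1.549 km.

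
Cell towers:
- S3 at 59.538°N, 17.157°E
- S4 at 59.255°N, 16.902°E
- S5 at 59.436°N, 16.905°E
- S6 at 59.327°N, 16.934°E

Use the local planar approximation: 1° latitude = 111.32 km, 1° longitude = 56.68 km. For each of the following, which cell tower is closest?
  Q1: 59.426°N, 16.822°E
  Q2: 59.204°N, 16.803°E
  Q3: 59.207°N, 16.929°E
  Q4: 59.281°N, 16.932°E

Q1→S5; Q2→S4; Q3→S4; Q4→S4

Q1 at 59.426°N, 16.822°E:
  S3: 22.715 km
  S4: 19.568 km
  S5: 4.834 km
  S6: 12.718 km
  → nearest: S5 (4.834 km)
Q2 at 59.204°N, 16.803°E:
  S3: 42.249 km
  S4: 7.982 km
  S5: 26.465 km
  S6: 15.576 km
  → nearest: S4 (7.982 km)
Q3 at 59.207°N, 16.929°E:
  S3: 39.047 km
  S4: 5.558 km
  S5: 25.529 km
  S6: 13.361 km
  → nearest: S4 (5.558 km)
Q4 at 59.281°N, 16.932°E:
  S3: 31.323 km
  S4: 3.357 km
  S5: 17.322 km
  S6: 5.122 km
  → nearest: S4 (3.357 km)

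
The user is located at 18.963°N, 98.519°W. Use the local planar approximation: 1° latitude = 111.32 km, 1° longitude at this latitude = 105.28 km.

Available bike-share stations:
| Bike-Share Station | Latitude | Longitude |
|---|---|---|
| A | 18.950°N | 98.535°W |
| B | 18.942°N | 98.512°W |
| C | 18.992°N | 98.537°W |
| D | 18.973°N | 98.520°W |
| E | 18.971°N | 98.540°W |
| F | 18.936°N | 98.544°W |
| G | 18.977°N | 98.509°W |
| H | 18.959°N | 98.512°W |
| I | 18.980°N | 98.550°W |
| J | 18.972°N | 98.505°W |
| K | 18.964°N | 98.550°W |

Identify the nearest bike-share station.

H

Distances from 18.963°N, 98.519°W:
A: √((-0.013·111.32)² + (-0.016·105.28)²) = √(2.09427 + 2.83747) = 2.221 km
B: √((-0.021·111.32)² + (0.007·105.28)²) = √(5.46493 + 0.54311) = 2.451 km
C: √((0.029·111.32)² + (-0.018·105.28)²) = √(10.42179 + 3.59118) = 3.743 km
D: √((0.010·111.32)² + (-0.001·105.28)²) = √(1.23921 + 0.01108) = 1.118 km
E: √((0.008·111.32)² + (-0.021·105.28)²) = √(0.79310 + 4.88799) = 2.384 km
F: √((-0.027·111.32)² + (-0.025·105.28)²) = √(9.03387 + 6.92742) = 3.995 km
G: √((0.014·111.32)² + (0.010·105.28)²) = √(2.42886 + 1.10839) = 1.881 km
H: √((-0.004·111.32)² + (0.007·105.28)²) = √(0.19827 + 0.54311) = 0.861 km
I: √((0.017·111.32)² + (-0.031·105.28)²) = √(3.58133 + 10.65161) = 3.773 km
J: √((0.009·111.32)² + (0.014·105.28)²) = √(1.00376 + 2.17244) = 1.782 km
K: √((0.001·111.32)² + (-0.031·105.28)²) = √(0.01239 + 10.65161) = 3.266 km
Minimum: H at 0.861 km.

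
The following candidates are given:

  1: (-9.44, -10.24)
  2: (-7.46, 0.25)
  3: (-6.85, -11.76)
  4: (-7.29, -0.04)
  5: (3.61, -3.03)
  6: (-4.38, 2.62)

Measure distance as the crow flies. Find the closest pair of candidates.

2 and 4

Pairwise distances:
2–4: 0.34
1–3: 3.00
2–6: 3.89
4–6: 3.94
5–6: 9.79
1–4: 10.42
1–2: 10.68
4–5: 11.30
2–5: 11.55
3–4: 11.73
2–3: 12.03
3–5: 13.62
1–6: 13.82
3–6: 14.59
1–5: 14.91
Closest pair: 2–4 at 0.34.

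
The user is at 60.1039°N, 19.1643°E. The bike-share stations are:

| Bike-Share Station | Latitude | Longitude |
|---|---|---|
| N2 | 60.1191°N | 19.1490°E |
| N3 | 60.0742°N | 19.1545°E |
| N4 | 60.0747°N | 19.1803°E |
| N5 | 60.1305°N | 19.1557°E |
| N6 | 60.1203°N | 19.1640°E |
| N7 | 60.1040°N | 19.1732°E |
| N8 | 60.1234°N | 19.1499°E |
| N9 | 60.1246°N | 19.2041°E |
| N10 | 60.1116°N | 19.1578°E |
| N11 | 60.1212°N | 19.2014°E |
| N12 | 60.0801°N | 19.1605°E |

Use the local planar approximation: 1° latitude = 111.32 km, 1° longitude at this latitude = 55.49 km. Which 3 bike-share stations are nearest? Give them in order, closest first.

Distances from 60.1039°N, 19.1643°E:
N2: √((0.0152·111.32)² + (-0.0153·55.49)²) = √(2.863081 + 0.720796) = 1.8931 km
N3: √((-0.0297·111.32)² + (-0.0098·55.49)²) = √(10.930985 + 0.295721) = 3.3506 km
N4: √((-0.0292·111.32)² + (0.0160·55.49)²) = √(10.566036 + 0.788260) = 3.3696 km
N5: √((0.0266·111.32)² + (-0.0086·55.49)²) = √(8.768184 + 0.227733) = 2.9993 km
N6: √((0.0164·111.32)² + (-0.0003·55.49)²) = √(3.332991 + 0.000277) = 1.8257 km
N7: √((0.0001·111.32)² + (0.0089·55.49)²) = √(0.000124 + 0.243899) = 0.4940 km
N8: √((0.0195·111.32)² + (-0.0144·55.49)²) = √(4.712112 + 0.638490) = 2.3131 km
N9: √((0.0207·111.32)² + (0.0398·55.49)²) = √(5.309909 + 4.877481) = 3.1918 km
N10: √((0.0077·111.32)² + (-0.0065·55.49)²) = √(0.734730 + 0.130094) = 0.9300 km
N11: √((0.0173·111.32)² + (0.0371·55.49)²) = √(3.708844 + 4.238159) = 2.8190 km
N12: √((-0.0238·111.32)² + (-0.0038·55.49)²) = √(7.019405 + 0.044463) = 2.6578 km
Sorted: N7 (0.4940 km) < N10 (0.9300 km) < N6 (1.8257 km) < N2 (1.8931 km) < N8 (2.3131 km) < …

N7, N10, N6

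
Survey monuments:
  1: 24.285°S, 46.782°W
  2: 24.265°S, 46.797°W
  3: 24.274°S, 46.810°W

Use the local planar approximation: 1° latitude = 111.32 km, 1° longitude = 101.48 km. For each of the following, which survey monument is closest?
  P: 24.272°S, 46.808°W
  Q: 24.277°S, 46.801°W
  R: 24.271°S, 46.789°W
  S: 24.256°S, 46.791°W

P→3; Q→3; R→2; S→2

P at 24.272°S, 46.808°W:
  1: √((-0.013·111.32)² + (0.026·101.48)²) = √(2.09427 + 6.96158) = 3.009 km
  2: √((0.007·111.32)² + (0.011·101.48)²) = √(0.60721 + 1.24608) = 1.361 km
  3: √((-0.002·111.32)² + (-0.002·101.48)²) = √(0.04957 + 0.04119) = 0.301 km
  → nearest: 3 (0.301 km)
Q at 24.277°S, 46.801°W:
  1: √((-0.008·111.32)² + (0.019·101.48)²) = √(0.79310 + 3.71765) = 2.124 km
  2: √((0.012·111.32)² + (0.004·101.48)²) = √(1.78447 + 0.16477) = 1.396 km
  3: √((0.003·111.32)² + (-0.009·101.48)²) = √(0.11153 + 0.83415) = 0.972 km
  → nearest: 3 (0.972 km)
R at 24.271°S, 46.789°W:
  1: √((-0.014·111.32)² + (0.007·101.48)²) = √(2.42886 + 0.50461) = 1.713 km
  2: √((0.006·111.32)² + (-0.008·101.48)²) = √(0.44612 + 0.65908) = 1.051 km
  3: √((-0.003·111.32)² + (-0.021·101.48)²) = √(0.11153 + 4.54150) = 2.157 km
  → nearest: 2 (1.051 km)
S at 24.256°S, 46.791°W:
  1: √((-0.029·111.32)² + (0.009·101.48)²) = √(10.42179 + 0.83415) = 3.355 km
  2: √((-0.009·111.32)² + (-0.006·101.48)²) = √(1.00376 + 0.37073) = 1.172 km
  3: √((-0.018·111.32)² + (-0.019·101.48)²) = √(4.01505 + 3.71765) = 2.781 km
  → nearest: 2 (1.172 km)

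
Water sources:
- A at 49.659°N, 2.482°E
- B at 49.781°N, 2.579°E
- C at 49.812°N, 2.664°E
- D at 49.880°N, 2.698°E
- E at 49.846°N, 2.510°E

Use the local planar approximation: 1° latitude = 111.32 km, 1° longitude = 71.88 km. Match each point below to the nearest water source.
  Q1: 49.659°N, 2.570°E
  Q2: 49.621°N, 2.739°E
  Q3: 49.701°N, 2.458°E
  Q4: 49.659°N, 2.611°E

Q1 at 49.659°N, 2.570°E:
  A: 6.325 km
  B: 13.596 km
  C: 18.323 km
  D: 26.266 km
  E: 21.259 km
  → nearest: A (6.325 km)
Q2 at 49.621°N, 2.739°E:
  A: 18.951 km
  B: 21.202 km
  C: 21.935 km
  D: 28.982 km
  E: 29.972 km
  → nearest: A (18.951 km)
Q3 at 49.701°N, 2.458°E:
  A: 4.984 km
  B: 12.448 km
  C: 19.286 km
  D: 26.356 km
  E: 16.569 km
  → nearest: A (4.984 km)
Q4 at 49.659°N, 2.611°E:
  A: 9.273 km
  B: 13.774 km
  C: 17.453 km
  D: 25.384 km
  E: 22.046 km
  → nearest: A (9.273 km)

Q1→A; Q2→A; Q3→A; Q4→A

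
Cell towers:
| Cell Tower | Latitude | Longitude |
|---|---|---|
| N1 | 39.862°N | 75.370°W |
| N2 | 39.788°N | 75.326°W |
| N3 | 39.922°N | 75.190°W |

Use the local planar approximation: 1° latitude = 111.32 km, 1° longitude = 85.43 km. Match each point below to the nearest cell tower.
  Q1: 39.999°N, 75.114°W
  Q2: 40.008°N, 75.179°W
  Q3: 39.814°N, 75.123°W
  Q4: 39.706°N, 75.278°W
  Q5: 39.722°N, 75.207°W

Q1→N3; Q2→N3; Q3→N3; Q4→N2; Q5→N2

Q1 at 39.999°N, 75.114°W:
  N1: 26.662 km
  N2: 29.660 km
  N3: 10.753 km
  → nearest: N3 (10.753 km)
Q2 at 40.008°N, 75.179°W:
  N1: 23.030 km
  N2: 27.523 km
  N3: 9.620 km
  → nearest: N3 (9.620 km)
Q3 at 39.814°N, 75.123°W:
  N1: 21.767 km
  N2: 17.582 km
  N3: 13.316 km
  → nearest: N3 (13.316 km)
Q4 at 39.706°N, 75.278°W:
  N1: 19.062 km
  N2: 10.007 km
  N3: 25.193 km
  → nearest: N2 (10.007 km)
Q5 at 39.722°N, 75.207°W:
  N1: 20.900 km
  N2: 12.543 km
  N3: 22.311 km
  → nearest: N2 (12.543 km)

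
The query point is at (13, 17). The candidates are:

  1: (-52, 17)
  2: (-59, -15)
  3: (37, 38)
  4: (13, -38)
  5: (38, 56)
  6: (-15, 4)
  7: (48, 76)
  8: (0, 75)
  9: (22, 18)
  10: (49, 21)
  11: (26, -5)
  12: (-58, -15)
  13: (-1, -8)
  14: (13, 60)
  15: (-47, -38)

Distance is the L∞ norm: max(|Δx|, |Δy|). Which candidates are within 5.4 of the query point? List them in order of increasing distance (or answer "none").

Distances from (13, 17):
1: 65
2: 72
3: 24
4: 55
5: 39
6: 28
7: 59
8: 58
9: 9
10: 36
11: 22
12: 71
13: 25
14: 43
15: 60
Threshold 5.4: none within range.

none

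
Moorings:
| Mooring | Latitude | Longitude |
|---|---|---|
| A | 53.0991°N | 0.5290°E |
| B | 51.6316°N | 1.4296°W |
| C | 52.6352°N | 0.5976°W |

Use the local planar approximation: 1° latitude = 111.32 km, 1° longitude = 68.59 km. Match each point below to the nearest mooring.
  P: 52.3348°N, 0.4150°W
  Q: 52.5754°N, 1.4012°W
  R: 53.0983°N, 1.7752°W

P at 52.3348°N, 0.4150°W:
  A: √((0.7643·111.32)² + (0.9440·68.59)²) = √(7238.925624 + 4192.427821) = 106.9175 km
  B: √((-0.7032·111.32)² + (-1.0146·68.59)²) = √(6127.793469 + 4842.964903) = 104.7414 km
  C: √((0.3004·111.32)² + (-0.1826·68.59)²) = √(1118.268913 + 156.863952) = 35.7090 km
  → nearest: C (35.7090 km)
Q at 52.5754°N, 1.4012°W:
  A: √((0.5237·111.32)² + (1.9302·68.59)²) = √(3398.689917 + 17527.752344) = 144.6597 km
  B: √((-0.9438·111.32)² + (-0.0284·68.59)²) = √(11038.405432 + 3.794533) = 105.0819 km
  C: √((0.0598·111.32)² + (0.8036·68.59)²) = √(44.314797 + 3038.095783) = 55.5195 km
  → nearest: C (55.5195 km)
R at 53.0983°N, 1.7752°W:
  A: √((0.0008·111.32)² + (2.3042·68.59)²) = √(0.007931 + 24978.246680) = 158.0451 km
  B: √((-1.4667·111.32)² + (0.3456·68.59)²) = √(26658.086897 + 561.912992) = 164.9848 km
  C: √((-0.4631·111.32)² + (1.1776·68.59)²) = √(2657.638810 + 6524.048782) = 95.8211 km
  → nearest: C (95.8211 km)

P→C; Q→C; R→C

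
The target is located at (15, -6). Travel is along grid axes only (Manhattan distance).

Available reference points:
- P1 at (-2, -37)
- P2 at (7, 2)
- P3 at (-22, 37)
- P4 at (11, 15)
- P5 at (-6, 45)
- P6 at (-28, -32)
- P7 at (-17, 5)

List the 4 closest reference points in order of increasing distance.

Distances from (15, -6):
P1: |-17| + |-31| = 17 + 31 = 48
P2: |-8| + |8| = 8 + 8 = 16
P3: |-37| + |43| = 37 + 43 = 80
P4: |-4| + |21| = 4 + 21 = 25
P5: |-21| + |51| = 21 + 51 = 72
P6: |-43| + |-26| = 43 + 26 = 69
P7: |-32| + |11| = 32 + 11 = 43
Sorted: P2 (16) < P4 (25) < P7 (43) < P1 (48) < P6 (69) < P5 (72) < …

P2, P4, P7, P1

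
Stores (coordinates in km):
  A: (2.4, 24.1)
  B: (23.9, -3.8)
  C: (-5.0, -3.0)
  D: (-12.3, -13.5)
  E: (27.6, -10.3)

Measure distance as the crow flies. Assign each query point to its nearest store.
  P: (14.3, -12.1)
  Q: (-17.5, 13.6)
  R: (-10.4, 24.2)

P→B; Q→C; R→A

P at (14.3, -12.1):
  A: √((-11.9)² + (36.2)²) = √(141.610 + 1310.440) = 38.1 km
  B: √((9.6)² + (8.3)²) = √(92.160 + 68.890) = 12.7 km
  C: √((-19.3)² + (9.1)²) = √(372.490 + 82.810) = 21.3 km
  D: √((-26.6)² + (-1.4)²) = √(707.560 + 1.960) = 26.6 km
  E: √((13.3)² + (1.8)²) = √(176.890 + 3.240) = 13.4 km
  → nearest: B (12.7 km)
Q at (-17.5, 13.6):
  A: √((19.9)² + (10.5)²) = √(396.010 + 110.250) = 22.5 km
  B: √((41.4)² + (-17.4)²) = √(1713.960 + 302.760) = 44.9 km
  C: √((12.5)² + (-16.6)²) = √(156.250 + 275.560) = 20.8 km
  D: √((5.2)² + (-27.1)²) = √(27.040 + 734.410) = 27.6 km
  E: √((45.1)² + (-23.9)²) = √(2034.010 + 571.210) = 51.0 km
  → nearest: C (20.8 km)
R at (-10.4, 24.2):
  A: √((12.8)² + (-0.1)²) = √(163.840 + 0.010) = 12.8 km
  B: √((34.3)² + (-28.0)²) = √(1176.490 + 784.000) = 44.3 km
  C: √((5.4)² + (-27.2)²) = √(29.160 + 739.840) = 27.7 km
  D: √((-1.9)² + (-37.7)²) = √(3.610 + 1421.290) = 37.7 km
  E: √((38.0)² + (-34.5)²) = √(1444.000 + 1190.250) = 51.3 km
  → nearest: A (12.8 km)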